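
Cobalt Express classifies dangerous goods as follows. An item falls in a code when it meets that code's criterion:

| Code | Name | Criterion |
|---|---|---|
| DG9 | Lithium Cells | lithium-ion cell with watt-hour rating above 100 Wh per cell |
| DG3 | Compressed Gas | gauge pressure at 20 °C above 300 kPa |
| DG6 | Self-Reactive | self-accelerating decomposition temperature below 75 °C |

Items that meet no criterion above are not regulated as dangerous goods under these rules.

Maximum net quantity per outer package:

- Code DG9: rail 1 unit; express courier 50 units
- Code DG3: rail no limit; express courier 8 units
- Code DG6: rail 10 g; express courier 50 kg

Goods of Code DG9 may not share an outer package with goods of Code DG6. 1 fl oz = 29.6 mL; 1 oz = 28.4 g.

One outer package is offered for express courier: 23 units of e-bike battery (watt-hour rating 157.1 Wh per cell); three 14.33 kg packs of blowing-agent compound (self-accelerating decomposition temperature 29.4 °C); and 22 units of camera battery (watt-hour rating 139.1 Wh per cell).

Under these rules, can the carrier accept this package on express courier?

With watt-hour rating 157.1 Wh per cell (> 100 Wh per cell), the e-bike battery falls in Code DG9.
Blowing-agent compound: self-accelerating decomposition temperature 29.4 °C < 75 °C → Code DG6 (Self-Reactive).
Watt-hour rating 139.1 Wh per cell meets the Code DG9 criterion (Lithium Cells), so the camera battery is Code DG9.
Total Code DG9: 23 units + 22 units = 45 units.
That is within the Code DG9 express courier limit of 50 units.
Code DG6 quantity: three 14.33 kg packs = 42.99 kg.
42.99 kg is within the express courier limit of 50 kg for Code DG6.
Code DG9 and Code DG6 may not share an outer package.

No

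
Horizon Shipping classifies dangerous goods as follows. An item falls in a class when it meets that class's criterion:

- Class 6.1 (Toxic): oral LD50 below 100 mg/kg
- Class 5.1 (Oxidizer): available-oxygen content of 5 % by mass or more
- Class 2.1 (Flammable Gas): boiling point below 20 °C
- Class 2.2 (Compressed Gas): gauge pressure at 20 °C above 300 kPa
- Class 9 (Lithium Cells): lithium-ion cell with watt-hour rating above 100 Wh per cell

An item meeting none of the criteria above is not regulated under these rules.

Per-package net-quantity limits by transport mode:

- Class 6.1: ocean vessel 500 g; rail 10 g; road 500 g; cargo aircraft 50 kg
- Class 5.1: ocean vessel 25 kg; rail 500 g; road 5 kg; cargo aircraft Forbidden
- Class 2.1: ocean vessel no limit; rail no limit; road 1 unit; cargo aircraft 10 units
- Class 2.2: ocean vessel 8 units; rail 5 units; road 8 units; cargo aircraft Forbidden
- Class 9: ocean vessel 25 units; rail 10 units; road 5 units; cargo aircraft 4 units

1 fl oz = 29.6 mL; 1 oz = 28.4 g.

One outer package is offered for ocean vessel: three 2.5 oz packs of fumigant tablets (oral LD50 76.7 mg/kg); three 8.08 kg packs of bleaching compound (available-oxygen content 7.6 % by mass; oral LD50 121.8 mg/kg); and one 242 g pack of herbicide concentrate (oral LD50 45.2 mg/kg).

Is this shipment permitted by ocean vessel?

Yes

Oral LD50 76.7 mg/kg meets the Class 6.1 criterion (Toxic), so the fumigant tablets are Class 6.1.
Available-oxygen content 7.6 % by mass meets the Class 5.1 criterion (Oxidizer), so the bleaching compound is Class 5.1.
With oral LD50 45.2 mg/kg (< 100 mg/kg), the herbicide concentrate falls in Class 6.1.
Class 5.1 quantity: three 8.08 kg packs = 24.24 kg.
24.24 kg is within the ocean vessel limit of 25 kg for Class 5.1.
Total Class 6.1: (three 2.5 oz packs = 213 g) + 242 g = 455 g.
455 g is within the ocean vessel limit of 500 g for Class 6.1.
Every hazard class is within its ocean vessel limit and no segregation rule is violated.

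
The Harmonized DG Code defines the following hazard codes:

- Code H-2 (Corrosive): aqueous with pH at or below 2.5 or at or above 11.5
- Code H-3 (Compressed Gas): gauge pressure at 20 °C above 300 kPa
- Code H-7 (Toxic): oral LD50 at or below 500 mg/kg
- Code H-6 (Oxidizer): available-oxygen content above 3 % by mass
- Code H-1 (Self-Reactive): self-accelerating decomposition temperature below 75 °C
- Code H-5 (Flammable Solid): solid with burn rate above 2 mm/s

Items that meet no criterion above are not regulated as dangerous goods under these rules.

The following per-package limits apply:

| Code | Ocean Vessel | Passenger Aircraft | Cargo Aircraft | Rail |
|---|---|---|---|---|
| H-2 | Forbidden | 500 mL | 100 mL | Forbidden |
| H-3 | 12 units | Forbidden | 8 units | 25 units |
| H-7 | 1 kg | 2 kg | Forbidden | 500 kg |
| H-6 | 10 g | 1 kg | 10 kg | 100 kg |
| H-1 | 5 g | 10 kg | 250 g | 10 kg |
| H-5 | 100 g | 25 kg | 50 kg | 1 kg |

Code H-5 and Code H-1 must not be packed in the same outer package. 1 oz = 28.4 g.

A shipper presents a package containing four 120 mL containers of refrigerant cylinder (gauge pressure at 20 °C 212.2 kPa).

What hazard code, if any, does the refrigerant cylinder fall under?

gauge pressure at 20 °C 212.2 kPa is not above 300 kPa, so Code H-3 does not apply.
No criterion is met, so the item is not regulated.

Not regulated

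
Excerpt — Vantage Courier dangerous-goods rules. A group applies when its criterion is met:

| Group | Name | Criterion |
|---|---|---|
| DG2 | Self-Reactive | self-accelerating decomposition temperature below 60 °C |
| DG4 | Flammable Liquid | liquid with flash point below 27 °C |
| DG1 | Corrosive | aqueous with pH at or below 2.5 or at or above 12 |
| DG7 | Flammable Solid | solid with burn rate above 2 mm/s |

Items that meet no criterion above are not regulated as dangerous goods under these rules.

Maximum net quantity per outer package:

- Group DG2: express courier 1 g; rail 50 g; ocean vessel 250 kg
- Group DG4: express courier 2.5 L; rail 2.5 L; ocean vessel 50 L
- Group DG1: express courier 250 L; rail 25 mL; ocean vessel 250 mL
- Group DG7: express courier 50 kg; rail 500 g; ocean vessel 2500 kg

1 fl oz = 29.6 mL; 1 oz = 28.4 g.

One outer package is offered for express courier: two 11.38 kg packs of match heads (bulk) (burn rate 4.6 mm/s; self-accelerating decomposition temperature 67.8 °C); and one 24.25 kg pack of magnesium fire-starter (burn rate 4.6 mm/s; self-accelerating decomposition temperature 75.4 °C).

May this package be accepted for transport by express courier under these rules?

Yes

Match heads (bulk): burn rate 4.6 mm/s > 2 mm/s → Group DG7 (Flammable Solid).
The magnesium fire-starter has burn rate 4.6 mm/s, which is > 2 mm/s, so it is Group DG7 (Flammable Solid).
Group DG7 net quantity: (two 11.38 kg packs = 22.76 kg) + 24.25 kg = 47.01 kg.
That is within the Group DG7 express courier limit of 50 kg.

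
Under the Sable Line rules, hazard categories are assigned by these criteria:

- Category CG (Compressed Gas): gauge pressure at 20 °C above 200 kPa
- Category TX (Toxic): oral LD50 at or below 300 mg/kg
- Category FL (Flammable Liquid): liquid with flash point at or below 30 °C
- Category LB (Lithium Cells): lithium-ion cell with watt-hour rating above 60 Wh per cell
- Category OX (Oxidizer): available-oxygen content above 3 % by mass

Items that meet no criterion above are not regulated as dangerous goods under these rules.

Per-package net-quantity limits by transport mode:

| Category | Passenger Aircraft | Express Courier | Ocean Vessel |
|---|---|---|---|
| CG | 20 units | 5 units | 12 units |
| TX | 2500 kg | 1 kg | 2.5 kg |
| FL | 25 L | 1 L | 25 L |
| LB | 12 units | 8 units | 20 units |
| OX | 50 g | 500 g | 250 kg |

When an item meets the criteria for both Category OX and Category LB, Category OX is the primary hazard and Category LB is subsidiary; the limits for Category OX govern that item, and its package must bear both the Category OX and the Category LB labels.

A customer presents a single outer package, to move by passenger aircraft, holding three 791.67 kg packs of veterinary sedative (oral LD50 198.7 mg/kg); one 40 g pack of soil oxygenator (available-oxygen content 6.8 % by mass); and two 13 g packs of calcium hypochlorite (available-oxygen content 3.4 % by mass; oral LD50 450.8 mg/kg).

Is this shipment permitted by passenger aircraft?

The veterinary sedative has oral LD50 198.7 mg/kg, which is ≤ 300 mg/kg, so it is Category TX (Toxic).
Available-oxygen content 6.8 % by mass meets the Category OX criterion (Oxidizer), so the soil oxygenator is Category OX.
Available-oxygen content 3.4 % by mass meets the Category OX criterion (Oxidizer), so the calcium hypochlorite is Category OX.
Category OX net quantity: 40 g + (two 13 g packs = 26 g) = 66 g.
66 g exceeds the passenger aircraft limit of 50 g for Category OX.
Category TX quantity: three 791.67 kg packs = 2375.01 kg.
2375.01 kg is within the passenger aircraft limit of 2500 kg for Category TX.

No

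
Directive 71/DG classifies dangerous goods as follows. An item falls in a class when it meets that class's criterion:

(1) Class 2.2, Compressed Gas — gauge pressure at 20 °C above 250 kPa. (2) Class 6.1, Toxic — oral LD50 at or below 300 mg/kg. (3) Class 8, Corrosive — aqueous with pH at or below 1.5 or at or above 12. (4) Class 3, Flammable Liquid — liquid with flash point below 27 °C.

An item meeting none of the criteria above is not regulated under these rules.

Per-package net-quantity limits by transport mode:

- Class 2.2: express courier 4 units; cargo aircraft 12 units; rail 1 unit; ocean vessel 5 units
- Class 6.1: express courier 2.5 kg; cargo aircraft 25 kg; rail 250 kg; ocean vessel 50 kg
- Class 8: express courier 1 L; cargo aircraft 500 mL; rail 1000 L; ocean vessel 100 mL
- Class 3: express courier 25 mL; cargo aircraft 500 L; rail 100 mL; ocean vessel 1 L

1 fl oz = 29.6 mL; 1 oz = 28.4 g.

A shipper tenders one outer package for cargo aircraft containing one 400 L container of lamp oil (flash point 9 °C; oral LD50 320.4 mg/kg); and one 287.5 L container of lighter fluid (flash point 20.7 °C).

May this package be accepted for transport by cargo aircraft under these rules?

No

With flash point 9 °C (< 27 °C), the lamp oil falls in Class 3.
Flash point 20.7 °C meets the Class 3 criterion (Flammable Liquid), so the lighter fluid is Class 3.
Class 3 net quantity: 400 L + 287.5 L = 687.5 L.
687.5 L > 500 L (cargo aircraft limit, Class 3) — over the limit.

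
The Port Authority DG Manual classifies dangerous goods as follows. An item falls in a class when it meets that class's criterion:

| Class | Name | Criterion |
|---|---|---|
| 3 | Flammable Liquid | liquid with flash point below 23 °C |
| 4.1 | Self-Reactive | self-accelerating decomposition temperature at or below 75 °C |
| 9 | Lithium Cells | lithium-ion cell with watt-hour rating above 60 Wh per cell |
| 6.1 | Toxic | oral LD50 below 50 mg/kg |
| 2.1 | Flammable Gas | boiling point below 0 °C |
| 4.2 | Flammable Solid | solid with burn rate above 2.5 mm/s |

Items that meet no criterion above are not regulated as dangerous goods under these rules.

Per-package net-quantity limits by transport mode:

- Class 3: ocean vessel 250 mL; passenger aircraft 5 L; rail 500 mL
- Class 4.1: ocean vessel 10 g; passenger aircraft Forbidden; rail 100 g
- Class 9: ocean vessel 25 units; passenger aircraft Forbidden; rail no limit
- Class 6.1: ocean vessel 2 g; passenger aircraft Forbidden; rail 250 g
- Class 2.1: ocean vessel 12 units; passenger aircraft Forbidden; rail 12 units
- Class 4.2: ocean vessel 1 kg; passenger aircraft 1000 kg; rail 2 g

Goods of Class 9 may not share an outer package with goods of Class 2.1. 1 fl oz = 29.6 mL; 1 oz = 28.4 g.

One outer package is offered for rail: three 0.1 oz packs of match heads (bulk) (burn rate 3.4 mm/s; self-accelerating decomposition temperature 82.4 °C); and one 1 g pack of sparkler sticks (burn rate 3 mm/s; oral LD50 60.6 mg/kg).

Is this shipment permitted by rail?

The match heads (bulk) have burn rate 3.4 mm/s, which is > 2.5 mm/s, so they are Class 4.2 (Flammable Solid).
Burn rate 3 mm/s meets the Class 4.2 criterion (Flammable Solid), so the sparkler sticks are Class 4.2.
Class 4.2 net quantity: (three 0.1 oz packs = 8.52 g) + 1 g = 9.52 g.
9.52 g > 2 g (rail limit, Class 4.2) — over the limit.

No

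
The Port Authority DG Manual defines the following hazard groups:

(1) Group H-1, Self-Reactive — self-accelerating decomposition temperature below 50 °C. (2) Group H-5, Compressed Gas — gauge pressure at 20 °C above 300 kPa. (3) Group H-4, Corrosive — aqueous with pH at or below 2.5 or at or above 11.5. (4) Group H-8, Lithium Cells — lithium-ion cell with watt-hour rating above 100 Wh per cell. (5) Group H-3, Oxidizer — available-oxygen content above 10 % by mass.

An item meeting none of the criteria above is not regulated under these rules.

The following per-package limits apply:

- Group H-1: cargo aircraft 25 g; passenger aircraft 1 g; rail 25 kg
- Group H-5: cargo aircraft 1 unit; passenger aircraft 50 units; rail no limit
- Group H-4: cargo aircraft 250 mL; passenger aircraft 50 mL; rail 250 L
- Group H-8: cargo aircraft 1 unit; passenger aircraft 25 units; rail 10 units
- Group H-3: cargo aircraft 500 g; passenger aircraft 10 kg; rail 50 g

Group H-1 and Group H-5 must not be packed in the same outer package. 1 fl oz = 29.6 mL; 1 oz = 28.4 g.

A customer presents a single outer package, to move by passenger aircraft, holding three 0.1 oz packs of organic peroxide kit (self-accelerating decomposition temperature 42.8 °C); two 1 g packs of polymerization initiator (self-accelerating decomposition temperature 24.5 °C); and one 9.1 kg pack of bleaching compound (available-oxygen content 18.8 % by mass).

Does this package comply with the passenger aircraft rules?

The organic peroxide kit has self-accelerating decomposition temperature 42.8 °C, which is < 50 °C, so it is Group H-1 (Self-Reactive).
Self-accelerating decomposition temperature 24.5 °C meets the Group H-1 criterion (Self-Reactive), so the polymerization initiator is Group H-1.
Available-oxygen content 18.8 % by mass meets the Group H-3 criterion (Oxidizer), so the bleaching compound is Group H-3.
Total Group H-1: (three 0.1 oz packs = 8.52 g) + (two 1 g packs = 2 g) = 10.52 g.
That exceeds the Group H-1 passenger aircraft limit of 1 g.
Group H-3 quantity: 9.1 kg.
9.1 kg ≤ 10 kg (passenger aircraft limit, Group H-3) — within limit.
The segregation rule (Group H-1 with Group H-5) does not apply to Group H-1 with Group H-3.

No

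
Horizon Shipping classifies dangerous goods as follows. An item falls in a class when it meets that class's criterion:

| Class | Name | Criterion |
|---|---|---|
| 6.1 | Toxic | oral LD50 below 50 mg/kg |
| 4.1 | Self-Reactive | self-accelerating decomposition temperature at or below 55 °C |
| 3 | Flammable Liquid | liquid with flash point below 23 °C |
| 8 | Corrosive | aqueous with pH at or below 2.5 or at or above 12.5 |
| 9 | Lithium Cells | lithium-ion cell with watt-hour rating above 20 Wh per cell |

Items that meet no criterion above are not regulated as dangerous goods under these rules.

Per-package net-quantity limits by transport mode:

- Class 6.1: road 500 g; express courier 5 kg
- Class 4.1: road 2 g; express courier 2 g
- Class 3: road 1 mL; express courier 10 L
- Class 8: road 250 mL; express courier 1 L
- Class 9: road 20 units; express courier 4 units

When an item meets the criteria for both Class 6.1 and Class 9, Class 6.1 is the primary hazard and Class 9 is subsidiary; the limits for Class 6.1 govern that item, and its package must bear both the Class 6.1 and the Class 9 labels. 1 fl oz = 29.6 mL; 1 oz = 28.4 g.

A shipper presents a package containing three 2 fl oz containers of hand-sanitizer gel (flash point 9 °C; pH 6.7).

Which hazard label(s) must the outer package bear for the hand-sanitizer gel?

Flash point 9 °C meets the Class 3 criterion (Flammable Liquid), so the hand-sanitizer gel is Class 3.
Only the Class 3 label is required.

Class 3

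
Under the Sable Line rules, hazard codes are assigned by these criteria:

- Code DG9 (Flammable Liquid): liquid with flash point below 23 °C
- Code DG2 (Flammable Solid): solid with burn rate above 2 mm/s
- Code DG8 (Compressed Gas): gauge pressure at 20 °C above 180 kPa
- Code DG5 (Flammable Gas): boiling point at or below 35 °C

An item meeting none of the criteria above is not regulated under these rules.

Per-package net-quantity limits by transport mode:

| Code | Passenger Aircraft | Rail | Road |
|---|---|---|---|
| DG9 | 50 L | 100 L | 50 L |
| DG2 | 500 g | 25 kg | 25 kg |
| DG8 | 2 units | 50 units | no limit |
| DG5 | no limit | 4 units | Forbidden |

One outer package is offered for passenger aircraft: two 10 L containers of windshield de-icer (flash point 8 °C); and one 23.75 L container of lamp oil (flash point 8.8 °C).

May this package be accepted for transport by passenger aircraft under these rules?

Yes

The windshield de-icer has flash point 8 °C, which is < 23 °C, so it is Code DG9 (Flammable Liquid).
Flash point 8.8 °C meets the Code DG9 criterion (Flammable Liquid), so the lamp oil is Code DG9.
Total Code DG9: (two 10 L containers = 20 L) + 23.75 L = 43.75 L.
That is within the Code DG9 passenger aircraft limit of 50 L.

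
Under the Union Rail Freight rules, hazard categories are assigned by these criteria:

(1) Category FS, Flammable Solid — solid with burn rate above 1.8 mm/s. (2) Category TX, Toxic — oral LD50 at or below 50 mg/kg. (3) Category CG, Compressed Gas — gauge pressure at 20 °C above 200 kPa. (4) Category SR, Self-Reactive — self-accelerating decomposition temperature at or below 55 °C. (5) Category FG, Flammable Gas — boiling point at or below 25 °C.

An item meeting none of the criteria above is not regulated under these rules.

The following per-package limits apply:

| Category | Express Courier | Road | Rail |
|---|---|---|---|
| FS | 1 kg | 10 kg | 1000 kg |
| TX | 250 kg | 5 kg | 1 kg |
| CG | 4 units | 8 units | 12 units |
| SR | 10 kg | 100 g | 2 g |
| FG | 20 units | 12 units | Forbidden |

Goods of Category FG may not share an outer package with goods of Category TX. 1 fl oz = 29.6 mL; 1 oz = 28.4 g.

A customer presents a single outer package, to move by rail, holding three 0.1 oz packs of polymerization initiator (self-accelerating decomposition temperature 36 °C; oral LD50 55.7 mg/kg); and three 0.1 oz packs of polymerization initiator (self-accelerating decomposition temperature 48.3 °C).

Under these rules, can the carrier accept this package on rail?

The polymerization initiator has self-accelerating decomposition temperature 36 °C, which is ≤ 55 °C, so it is Category SR (Self-Reactive).
Polymerization initiator: self-accelerating decomposition temperature 48.3 °C ≤ 55 °C → Category SR (Self-Reactive).
Category SR net quantity: (three 0.1 oz packs = 8.52 g) + (three 0.1 oz packs = 8.52 g) = 17.04 g.
17.04 g > 2 g (rail limit, Category SR) — over the limit.

No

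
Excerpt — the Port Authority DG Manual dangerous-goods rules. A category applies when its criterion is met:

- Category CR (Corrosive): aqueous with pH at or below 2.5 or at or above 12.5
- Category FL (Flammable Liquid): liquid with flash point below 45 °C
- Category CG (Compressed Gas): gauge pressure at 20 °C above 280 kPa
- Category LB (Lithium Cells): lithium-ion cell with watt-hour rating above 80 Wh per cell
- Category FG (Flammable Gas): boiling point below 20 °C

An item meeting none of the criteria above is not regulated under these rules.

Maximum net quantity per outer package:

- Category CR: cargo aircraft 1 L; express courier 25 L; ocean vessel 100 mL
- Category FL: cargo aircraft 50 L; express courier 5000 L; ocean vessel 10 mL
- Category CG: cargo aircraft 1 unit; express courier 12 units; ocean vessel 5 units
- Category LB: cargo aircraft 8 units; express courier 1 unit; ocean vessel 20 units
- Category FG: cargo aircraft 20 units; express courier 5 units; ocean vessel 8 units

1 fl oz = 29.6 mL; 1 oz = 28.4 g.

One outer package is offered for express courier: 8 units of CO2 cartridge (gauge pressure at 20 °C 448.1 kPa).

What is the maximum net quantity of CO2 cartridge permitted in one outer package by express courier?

With gauge pressure at 20 °C 448.1 kPa (> 280 kPa), the CO2 cartridge falls in Category CG.
The express courier limit for Category CG is 12 units.

12 units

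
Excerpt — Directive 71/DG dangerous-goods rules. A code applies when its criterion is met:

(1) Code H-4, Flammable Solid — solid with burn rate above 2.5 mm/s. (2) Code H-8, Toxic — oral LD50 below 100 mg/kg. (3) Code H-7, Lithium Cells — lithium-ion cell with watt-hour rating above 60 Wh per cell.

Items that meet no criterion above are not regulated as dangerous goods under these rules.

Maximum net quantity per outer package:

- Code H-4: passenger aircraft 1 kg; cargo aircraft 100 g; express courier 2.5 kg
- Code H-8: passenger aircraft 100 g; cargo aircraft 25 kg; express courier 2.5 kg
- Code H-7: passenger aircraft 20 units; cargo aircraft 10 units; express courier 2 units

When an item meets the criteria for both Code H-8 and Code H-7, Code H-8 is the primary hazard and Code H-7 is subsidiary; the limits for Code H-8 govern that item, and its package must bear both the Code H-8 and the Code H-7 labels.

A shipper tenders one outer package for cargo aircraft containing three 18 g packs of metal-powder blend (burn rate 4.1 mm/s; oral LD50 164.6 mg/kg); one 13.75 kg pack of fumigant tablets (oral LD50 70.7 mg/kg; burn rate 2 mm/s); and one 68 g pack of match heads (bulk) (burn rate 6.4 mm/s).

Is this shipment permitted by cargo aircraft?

Burn rate 4.1 mm/s meets the Code H-4 criterion (Flammable Solid), so the metal-powder blend is Code H-4.
Fumigant tablets: oral LD50 70.7 mg/kg < 100 mg/kg → Code H-8 (Toxic).
Match heads (bulk): burn rate 6.4 mm/s > 2.5 mm/s → Code H-4 (Flammable Solid).
Total Code H-4: (three 18 g packs = 54 g) + 68 g = 122 g.
122 g > 100 g (cargo aircraft limit, Code H-4) — over the limit.
Code H-8 quantity: 13.75 kg.
That is within the Code H-8 cargo aircraft limit of 25 kg.

No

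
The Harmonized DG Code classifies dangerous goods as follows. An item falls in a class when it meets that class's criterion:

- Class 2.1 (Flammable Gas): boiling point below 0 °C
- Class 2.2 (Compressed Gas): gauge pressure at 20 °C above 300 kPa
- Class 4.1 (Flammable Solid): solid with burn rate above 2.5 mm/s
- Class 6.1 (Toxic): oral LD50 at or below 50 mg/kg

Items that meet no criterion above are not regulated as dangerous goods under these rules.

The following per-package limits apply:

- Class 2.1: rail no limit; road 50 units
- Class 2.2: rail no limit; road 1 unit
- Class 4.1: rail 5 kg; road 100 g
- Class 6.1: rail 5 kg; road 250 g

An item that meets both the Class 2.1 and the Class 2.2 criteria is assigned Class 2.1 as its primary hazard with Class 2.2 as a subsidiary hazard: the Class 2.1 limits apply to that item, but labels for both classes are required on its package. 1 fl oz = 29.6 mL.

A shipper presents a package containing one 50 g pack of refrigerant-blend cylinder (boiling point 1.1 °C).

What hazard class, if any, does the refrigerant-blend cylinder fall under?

Not regulated

boiling point 1.1 °C is not below 0 °C, so Class 2.1 does not apply.
No criterion is met, so the item is not regulated.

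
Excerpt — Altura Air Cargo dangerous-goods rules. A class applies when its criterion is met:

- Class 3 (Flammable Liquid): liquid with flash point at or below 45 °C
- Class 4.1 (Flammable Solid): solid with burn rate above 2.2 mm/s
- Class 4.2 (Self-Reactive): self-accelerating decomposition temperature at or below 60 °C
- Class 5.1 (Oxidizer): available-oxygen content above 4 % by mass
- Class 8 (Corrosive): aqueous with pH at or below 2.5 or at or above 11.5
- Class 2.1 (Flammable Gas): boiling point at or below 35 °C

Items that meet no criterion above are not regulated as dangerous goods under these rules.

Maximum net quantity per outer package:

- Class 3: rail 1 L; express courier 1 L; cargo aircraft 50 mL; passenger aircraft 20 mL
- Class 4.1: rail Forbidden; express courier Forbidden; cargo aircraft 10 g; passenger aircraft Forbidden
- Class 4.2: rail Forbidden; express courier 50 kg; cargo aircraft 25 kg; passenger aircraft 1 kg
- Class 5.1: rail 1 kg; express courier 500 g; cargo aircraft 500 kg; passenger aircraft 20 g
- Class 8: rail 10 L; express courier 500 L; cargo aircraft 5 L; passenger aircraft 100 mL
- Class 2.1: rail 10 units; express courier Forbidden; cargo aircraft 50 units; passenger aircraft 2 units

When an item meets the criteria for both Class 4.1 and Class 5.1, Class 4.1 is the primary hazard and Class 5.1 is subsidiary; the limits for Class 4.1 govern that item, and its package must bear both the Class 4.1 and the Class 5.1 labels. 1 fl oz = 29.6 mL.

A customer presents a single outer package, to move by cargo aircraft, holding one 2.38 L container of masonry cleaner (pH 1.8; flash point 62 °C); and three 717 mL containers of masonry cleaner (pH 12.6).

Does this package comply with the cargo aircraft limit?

The masonry cleaner has pH 1.8, which is ≤ 2.5, so it is Class 8 (Corrosive).
The masonry cleaner has pH 12.6, which is ≥ 11.5, so it is Class 8 (Corrosive).
Class 8 net quantity: 2.38 L + (three 717 mL containers = 2.151 L) = 4.531 L.
That is within the Class 8 cargo aircraft limit of 5 L.

Yes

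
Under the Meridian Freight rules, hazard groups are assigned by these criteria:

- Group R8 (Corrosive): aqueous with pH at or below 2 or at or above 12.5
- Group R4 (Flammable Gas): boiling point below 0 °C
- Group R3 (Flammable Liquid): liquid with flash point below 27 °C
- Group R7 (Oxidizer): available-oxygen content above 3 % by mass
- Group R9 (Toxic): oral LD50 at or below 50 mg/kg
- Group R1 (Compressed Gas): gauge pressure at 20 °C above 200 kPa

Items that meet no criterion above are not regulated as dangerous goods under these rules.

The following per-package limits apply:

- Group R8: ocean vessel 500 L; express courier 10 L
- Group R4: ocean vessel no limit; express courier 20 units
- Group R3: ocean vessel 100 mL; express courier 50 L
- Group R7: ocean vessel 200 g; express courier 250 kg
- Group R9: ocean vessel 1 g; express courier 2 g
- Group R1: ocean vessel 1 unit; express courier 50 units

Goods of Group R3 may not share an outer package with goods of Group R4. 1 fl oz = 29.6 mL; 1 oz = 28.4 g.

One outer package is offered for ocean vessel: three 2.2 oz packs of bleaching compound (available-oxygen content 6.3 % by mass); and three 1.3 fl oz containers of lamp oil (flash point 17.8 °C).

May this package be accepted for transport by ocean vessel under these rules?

No

Bleaching compound: available-oxygen content 6.3 % by mass > 3 % by mass → Group R7 (Oxidizer).
Lamp oil: flash point 17.8 °C < 27 °C → Group R3 (Flammable Liquid).
Group R3 quantity: three 1.3 fl oz containers = 115.44 mL.
115.44 mL > 100 mL (ocean vessel limit, Group R3) — over the limit.
Group R7 quantity: three 2.2 oz packs = 187.44 g.
187.44 g ≤ 200 g (ocean vessel limit, Group R7) — within limit.
The segregation rule (Group R3 with Group R4) does not apply to Group R3 with Group R7.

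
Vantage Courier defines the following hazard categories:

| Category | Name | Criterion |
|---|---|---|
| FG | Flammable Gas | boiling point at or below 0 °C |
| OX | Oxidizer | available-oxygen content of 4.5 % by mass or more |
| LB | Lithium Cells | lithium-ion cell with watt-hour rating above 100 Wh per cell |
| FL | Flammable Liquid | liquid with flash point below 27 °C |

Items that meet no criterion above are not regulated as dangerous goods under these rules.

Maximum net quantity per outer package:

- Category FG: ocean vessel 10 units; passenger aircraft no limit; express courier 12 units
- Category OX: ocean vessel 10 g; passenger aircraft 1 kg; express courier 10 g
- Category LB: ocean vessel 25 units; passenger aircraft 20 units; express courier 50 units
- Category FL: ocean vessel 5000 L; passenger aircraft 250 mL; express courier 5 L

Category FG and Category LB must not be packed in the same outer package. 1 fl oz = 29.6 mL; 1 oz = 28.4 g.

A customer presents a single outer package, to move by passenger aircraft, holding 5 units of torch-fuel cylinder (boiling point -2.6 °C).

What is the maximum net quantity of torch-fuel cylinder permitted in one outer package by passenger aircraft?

The torch-fuel cylinder has boiling point -2.6 °C, which is ≤ 0 °C, so it is Category FG (Flammable Gas).
The passenger aircraft limit for Category FG is no limit.

no limit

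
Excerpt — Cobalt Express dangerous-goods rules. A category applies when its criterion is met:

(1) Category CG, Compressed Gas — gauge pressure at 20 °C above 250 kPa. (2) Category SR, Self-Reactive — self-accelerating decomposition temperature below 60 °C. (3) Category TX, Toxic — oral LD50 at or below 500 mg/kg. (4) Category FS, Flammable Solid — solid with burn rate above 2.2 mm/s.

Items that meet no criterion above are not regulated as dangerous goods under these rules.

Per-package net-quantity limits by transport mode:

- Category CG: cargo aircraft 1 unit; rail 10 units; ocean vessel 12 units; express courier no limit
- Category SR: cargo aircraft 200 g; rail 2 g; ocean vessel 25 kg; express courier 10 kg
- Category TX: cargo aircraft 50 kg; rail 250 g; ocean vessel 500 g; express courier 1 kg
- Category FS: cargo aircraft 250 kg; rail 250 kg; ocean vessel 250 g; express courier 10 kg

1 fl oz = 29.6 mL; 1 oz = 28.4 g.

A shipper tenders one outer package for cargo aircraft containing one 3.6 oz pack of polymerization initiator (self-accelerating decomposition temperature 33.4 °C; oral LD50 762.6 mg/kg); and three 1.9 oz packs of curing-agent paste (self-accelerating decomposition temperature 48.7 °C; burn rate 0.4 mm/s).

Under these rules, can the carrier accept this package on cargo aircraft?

The polymerization initiator has self-accelerating decomposition temperature 33.4 °C, which is < 60 °C, so it is Category SR (Self-Reactive).
With self-accelerating decomposition temperature 48.7 °C (< 60 °C), the curing-agent paste falls in Category SR.
Total Category SR: (one 3.6 oz pack = 102.24 g) + (three 1.9 oz packs = 161.88 g) = 264.12 g.
264.12 g exceeds the cargo aircraft limit of 200 g for Category SR.

No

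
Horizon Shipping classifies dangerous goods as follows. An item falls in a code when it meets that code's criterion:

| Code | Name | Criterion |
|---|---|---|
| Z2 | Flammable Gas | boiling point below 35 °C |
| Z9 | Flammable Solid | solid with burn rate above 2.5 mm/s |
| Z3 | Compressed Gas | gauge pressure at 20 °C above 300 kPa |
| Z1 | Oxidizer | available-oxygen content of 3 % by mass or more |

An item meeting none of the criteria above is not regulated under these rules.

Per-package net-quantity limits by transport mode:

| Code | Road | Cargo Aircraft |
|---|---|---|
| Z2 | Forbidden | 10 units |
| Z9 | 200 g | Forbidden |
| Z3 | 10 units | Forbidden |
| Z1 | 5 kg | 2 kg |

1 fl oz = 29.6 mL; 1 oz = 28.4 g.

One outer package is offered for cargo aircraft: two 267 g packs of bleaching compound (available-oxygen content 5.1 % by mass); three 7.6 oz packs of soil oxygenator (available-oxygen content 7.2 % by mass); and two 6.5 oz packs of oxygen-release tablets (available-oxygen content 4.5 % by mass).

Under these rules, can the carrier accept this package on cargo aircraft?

Yes

The bleaching compound has available-oxygen content 5.1 % by mass, which is ≥ 3 % by mass, so it is Code Z1 (Oxidizer).
The soil oxygenator has available-oxygen content 7.2 % by mass, which is ≥ 3 % by mass, so it is Code Z1 (Oxidizer).
Available-oxygen content 4.5 % by mass meets the Code Z1 criterion (Oxidizer), so the oxygen-release tablets are Code Z1.
Code Z1 net quantity: (two 267 g packs = 534 g) + (three 7.6 oz packs = 647.52 g) + (two 6.5 oz packs = 369.2 g) = 1550.72 g.
1550.72 g is within the cargo aircraft limit of 2 kg for Code Z1.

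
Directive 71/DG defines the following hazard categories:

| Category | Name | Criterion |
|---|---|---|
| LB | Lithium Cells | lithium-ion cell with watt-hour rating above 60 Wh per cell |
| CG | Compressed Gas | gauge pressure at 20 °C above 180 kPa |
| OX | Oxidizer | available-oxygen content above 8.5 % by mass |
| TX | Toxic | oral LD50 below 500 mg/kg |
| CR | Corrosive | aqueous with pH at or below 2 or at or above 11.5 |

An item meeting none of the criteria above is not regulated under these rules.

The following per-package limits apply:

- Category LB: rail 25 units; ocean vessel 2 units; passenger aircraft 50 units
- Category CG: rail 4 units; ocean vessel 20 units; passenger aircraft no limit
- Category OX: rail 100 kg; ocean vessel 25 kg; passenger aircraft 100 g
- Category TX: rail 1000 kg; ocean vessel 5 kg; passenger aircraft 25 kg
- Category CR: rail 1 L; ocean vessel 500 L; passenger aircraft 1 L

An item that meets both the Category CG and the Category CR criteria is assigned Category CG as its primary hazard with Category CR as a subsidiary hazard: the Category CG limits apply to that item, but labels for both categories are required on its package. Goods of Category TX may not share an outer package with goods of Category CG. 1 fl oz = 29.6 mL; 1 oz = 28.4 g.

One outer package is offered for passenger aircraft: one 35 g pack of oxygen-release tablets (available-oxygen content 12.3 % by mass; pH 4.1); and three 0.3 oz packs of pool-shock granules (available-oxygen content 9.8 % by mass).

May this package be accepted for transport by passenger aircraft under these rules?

Yes

Oxygen-release tablets: available-oxygen content 12.3 % by mass > 8.5 % by mass → Category OX (Oxidizer).
Available-oxygen content 9.8 % by mass meets the Category OX criterion (Oxidizer), so the pool-shock granules are Category OX.
Total Category OX: 35 g + (three 0.3 oz packs = 25.56 g) = 60.56 g.
60.56 g is within the passenger aircraft limit of 100 g for Category OX.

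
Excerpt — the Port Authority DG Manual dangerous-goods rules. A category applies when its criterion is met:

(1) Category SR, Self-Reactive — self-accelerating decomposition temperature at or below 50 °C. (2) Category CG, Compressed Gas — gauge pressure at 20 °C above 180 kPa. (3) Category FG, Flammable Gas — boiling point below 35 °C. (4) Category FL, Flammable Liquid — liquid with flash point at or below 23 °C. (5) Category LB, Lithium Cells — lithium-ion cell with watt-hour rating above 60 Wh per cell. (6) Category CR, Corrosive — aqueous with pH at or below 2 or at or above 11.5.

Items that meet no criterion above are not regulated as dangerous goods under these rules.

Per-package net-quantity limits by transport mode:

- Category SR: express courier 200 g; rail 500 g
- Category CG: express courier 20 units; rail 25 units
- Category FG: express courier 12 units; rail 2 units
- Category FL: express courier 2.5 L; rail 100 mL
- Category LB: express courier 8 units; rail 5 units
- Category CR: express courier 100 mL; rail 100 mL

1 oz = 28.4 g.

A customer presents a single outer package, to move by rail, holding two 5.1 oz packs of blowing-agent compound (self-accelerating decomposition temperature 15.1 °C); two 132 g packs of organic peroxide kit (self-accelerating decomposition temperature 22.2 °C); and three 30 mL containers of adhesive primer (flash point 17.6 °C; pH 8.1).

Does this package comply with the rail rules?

With self-accelerating decomposition temperature 15.1 °C (≤ 50 °C), the blowing-agent compound falls in Category SR.
Self-accelerating decomposition temperature 22.2 °C meets the Category SR criterion (Self-Reactive), so the organic peroxide kit is Category SR.
Flash point 17.6 °C meets the Category FL criterion (Flammable Liquid), so the adhesive primer is Category FL.
Total Category SR: (two 5.1 oz packs = 289.68 g) + (two 132 g packs = 264 g) = 553.68 g.
That exceeds the Category SR rail limit of 500 g.
Category FL quantity: three 30 mL containers = 90 mL.
90 mL is within the rail limit of 100 mL for Category FL.

No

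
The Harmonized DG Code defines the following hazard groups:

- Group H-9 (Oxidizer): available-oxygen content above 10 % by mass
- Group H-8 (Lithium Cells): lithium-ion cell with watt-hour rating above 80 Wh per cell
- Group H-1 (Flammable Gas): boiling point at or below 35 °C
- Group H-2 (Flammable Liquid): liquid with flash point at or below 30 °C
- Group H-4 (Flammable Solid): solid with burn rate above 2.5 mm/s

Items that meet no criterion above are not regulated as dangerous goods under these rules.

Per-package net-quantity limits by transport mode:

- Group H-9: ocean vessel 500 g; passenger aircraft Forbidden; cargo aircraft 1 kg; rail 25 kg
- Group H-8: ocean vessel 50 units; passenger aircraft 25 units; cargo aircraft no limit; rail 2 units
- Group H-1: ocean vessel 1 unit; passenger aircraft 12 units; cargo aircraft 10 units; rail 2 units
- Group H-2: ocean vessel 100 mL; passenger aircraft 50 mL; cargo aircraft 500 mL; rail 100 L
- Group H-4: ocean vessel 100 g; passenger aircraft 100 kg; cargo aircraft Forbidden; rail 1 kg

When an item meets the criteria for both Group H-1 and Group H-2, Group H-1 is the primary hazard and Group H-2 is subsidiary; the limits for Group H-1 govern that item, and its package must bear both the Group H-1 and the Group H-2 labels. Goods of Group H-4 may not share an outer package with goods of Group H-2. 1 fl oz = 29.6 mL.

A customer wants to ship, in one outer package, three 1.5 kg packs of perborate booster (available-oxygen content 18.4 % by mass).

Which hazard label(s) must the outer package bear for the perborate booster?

Available-oxygen content 18.4 % by mass meets the Group H-9 criterion (Oxidizer), so the perborate booster is Group H-9.
Only the Group H-9 label is required.

Group H-9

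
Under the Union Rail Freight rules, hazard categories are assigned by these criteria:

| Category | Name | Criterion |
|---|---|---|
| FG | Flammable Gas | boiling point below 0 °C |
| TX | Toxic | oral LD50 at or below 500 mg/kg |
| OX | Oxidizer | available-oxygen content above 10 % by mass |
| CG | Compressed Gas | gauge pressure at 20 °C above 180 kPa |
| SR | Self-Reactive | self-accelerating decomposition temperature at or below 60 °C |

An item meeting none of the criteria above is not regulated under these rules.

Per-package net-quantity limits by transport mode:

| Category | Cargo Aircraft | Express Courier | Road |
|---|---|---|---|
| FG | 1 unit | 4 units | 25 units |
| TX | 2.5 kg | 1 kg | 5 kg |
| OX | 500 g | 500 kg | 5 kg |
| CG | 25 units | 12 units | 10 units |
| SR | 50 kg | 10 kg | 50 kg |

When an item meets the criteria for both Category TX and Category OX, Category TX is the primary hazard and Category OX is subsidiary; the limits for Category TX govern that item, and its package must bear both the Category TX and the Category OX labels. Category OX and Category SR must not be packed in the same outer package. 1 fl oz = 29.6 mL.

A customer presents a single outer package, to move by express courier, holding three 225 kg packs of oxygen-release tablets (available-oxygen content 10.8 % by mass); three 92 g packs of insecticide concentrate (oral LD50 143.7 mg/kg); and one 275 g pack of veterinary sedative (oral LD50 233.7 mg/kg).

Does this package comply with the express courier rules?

Available-oxygen content 10.8 % by mass meets the Category OX criterion (Oxidizer), so the oxygen-release tablets are Category OX.
The insecticide concentrate has oral LD50 143.7 mg/kg, which is ≤ 500 mg/kg, so it is Category TX (Toxic).
Oral LD50 233.7 mg/kg meets the Category TX criterion (Toxic), so the veterinary sedative is Category TX.
Total Category TX: (three 92 g packs = 276 g) + 275 g = 551 g.
That is within the Category TX express courier limit of 1 kg.
Category OX quantity: three 225 kg packs = 675 kg.
675 kg exceeds the express courier limit of 500 kg for Category OX.
The segregation rule (Category OX with Category SR) does not apply to Category TX with Category OX.

No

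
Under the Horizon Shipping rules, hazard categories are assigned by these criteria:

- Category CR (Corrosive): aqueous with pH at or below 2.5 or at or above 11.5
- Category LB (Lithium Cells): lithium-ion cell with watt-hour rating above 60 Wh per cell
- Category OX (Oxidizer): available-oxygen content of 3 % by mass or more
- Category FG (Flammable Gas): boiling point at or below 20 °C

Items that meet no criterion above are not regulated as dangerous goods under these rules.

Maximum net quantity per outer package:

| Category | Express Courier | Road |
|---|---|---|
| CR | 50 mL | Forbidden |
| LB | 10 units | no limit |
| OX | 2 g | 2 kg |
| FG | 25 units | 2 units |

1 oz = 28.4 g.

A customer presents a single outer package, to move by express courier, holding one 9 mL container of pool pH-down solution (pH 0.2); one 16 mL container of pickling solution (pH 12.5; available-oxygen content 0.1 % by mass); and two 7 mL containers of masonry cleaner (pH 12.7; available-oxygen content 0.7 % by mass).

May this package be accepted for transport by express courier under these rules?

Yes

The pool pH-down solution has pH 0.2, which is ≤ 2.5, so it is Category CR (Corrosive).
The pickling solution has pH 12.5, which is ≥ 11.5, so it is Category CR (Corrosive).
With pH 12.7 (≥ 11.5), the masonry cleaner falls in Category CR.
Total Category CR: 9 mL + 16 mL + (two 7 mL containers = 14 mL) = 39 mL.
That is within the Category CR express courier limit of 50 mL.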